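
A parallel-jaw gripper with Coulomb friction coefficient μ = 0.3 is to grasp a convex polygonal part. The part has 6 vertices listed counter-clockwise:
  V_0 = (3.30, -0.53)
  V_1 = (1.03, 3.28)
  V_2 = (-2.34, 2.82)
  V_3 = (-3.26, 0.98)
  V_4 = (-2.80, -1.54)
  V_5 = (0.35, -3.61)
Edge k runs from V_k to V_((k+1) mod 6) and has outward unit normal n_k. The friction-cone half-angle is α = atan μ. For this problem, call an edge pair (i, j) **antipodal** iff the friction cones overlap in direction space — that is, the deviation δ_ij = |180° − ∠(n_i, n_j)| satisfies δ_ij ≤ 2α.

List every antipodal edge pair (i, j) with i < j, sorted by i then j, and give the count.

α = atan 0.3 = 16.70°;  2α = 33.40°
n_0 = (+0.8591, +0.5118)
n_1 = (-0.1352, +0.9908)
n_2 = (-0.8944, +0.4472)
n_3 = (-0.9837, -0.1796)
n_4 = (-0.5492, -0.8357)
n_5 = (+0.7222, -0.6917)
  (0,1): δ = 113.01°  ·
  (0,2): δ = 57.35°  ·
  (0,3): δ = 20.44°  ✓
  (0,4): δ = 25.90°  ✓
  (0,5): δ = 105.45°  ·
  (1,2): δ = 124.34°  ·
  (1,3): δ = 87.43°  ·
  (1,4): δ = 41.08°  ·
  (1,5): δ = 38.46°  ·
  (2,3): δ = 143.09°  ·
  (2,4): δ = 96.75°  ·
  (2,5): δ = 17.20°  ✓
  (3,4): δ = 133.66°  ·
  (3,5): δ = 54.11°  ·
  (4,5): δ = 100.45°  ·
antipodal pairs: 3

count = 3; pairs: (0,3), (0,4), (2,5)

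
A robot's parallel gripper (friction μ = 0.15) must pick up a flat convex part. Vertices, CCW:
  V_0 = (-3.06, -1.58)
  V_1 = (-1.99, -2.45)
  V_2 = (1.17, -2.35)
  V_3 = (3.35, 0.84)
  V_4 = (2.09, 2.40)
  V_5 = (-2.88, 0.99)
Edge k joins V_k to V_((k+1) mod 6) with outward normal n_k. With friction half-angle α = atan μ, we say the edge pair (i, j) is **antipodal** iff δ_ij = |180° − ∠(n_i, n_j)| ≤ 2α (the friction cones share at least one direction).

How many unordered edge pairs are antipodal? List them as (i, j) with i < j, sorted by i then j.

count = 2; pairs: (0,3), (1,4)

α = atan 0.15 = 8.53°;  2α = 17.06°
n_0 = (-0.6309, -0.7759)
n_1 = (+0.0316, -0.9995)
n_2 = (+0.8256, -0.5642)
n_3 = (+0.7779, +0.6283)
n_4 = (-0.2729, +0.9620)
n_5 = (-0.9976, +0.0699)
  (0,1): δ = 139.07°  ·
  (0,2): δ = 85.23°  ·
  (0,3): δ = 11.96°  ✓
  (0,4): δ = 54.95°  ·
  (0,5): δ = 125.11°  ·
  (1,2): δ = 126.16°  ·
  (1,3): δ = 52.89°  ·
  (1,4): δ = 14.03°  ✓
  (1,5): δ = 84.18°  ·
  (2,3): δ = 106.72°  ·
  (2,4): δ = 39.81°  ·
  (2,5): δ = 30.34°  ·
  (3,4): δ = 113.09°  ·
  (3,5): δ = 42.93°  ·
  (4,5): δ = 109.85°  ·
antipodal pairs: 2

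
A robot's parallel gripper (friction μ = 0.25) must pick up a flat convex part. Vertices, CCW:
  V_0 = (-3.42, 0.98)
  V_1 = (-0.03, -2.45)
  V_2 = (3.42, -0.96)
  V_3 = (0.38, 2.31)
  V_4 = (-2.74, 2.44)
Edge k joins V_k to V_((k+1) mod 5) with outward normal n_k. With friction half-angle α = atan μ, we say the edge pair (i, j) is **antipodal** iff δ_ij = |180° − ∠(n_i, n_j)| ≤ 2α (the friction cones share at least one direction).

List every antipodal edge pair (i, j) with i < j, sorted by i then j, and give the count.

count = 2; pairs: (0,2), (1,3)

α = atan 0.25 = 14.04°;  2α = 28.07°
n_0 = (-0.7112, -0.7029)
n_1 = (+0.3965, -0.9180)
n_2 = (+0.7324, +0.6809)
n_3 = (+0.0416, +0.9991)
n_4 = (-0.9065, +0.4222)
  (0,1): δ = 111.31°  ·
  (0,2): δ = 1.75°  ✓
  (0,3): δ = 42.95°  ·
  (0,4): δ = 110.36°  ·
  (1,2): δ = 70.45°  ·
  (1,3): δ = 25.74°  ✓
  (1,4): δ = 41.67°  ·
  (2,3): δ = 135.30°  ·
  (2,4): δ = 67.89°  ·
  (3,4): δ = 112.59°  ·
antipodal pairs: 2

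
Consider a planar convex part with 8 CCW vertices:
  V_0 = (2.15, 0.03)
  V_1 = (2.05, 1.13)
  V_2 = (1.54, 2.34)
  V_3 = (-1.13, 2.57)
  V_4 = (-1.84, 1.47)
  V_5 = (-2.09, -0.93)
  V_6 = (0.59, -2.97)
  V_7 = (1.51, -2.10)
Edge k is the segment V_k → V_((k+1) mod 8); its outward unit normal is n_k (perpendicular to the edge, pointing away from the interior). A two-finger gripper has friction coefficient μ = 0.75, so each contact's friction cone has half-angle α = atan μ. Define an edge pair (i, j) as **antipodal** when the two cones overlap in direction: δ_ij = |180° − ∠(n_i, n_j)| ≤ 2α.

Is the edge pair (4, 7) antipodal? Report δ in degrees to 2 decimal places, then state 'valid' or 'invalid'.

α = atan 0.75 = 36.87°;  2α = 73.74°
edge 4: e_4 = (-0.25, -2.40);  n_4 = (-0.9946, +0.1036)
edge 7: e_7 = (+0.64, +2.13);  n_7 = (+0.9577, -0.2878)
∠(n_4, n_7) = 169.22°
δ = |180° − 169.22°| = 10.78°
10.78° ≤ 2α = 73.74°  →  valid

δ = 10.78°, valid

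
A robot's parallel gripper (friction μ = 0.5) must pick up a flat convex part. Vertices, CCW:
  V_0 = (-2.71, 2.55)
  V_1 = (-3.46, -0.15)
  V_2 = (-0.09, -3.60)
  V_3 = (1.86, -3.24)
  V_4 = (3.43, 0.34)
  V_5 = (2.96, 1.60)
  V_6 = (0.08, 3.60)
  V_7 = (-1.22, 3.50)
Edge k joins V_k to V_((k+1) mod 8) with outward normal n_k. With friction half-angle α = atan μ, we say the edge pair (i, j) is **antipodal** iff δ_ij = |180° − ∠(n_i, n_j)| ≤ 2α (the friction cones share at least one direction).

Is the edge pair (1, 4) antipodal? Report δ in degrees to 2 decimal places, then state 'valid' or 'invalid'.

α = atan 0.5 = 26.57°;  2α = 53.13°
edge 1: e_1 = (+3.37, -3.45);  n_1 = (-0.7154, -0.6988)
edge 4: e_4 = (-0.47, +1.26);  n_4 = (+0.9369, +0.3495)
∠(n_1, n_4) = 156.13°
δ = |180° − 156.13°| = 23.87°
23.87° ≤ 2α = 53.13°  →  valid

δ = 23.87°, valid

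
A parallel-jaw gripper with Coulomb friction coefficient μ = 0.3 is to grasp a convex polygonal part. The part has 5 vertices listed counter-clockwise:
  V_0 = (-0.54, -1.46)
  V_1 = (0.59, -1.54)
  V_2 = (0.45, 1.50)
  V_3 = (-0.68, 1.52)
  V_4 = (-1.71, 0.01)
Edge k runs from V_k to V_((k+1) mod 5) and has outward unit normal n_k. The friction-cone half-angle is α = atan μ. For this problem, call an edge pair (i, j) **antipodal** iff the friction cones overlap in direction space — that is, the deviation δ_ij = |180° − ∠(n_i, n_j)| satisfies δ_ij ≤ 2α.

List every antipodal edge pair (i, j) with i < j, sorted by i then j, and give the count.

count = 1; pairs: (0,2)

α = atan 0.3 = 16.70°;  2α = 33.40°
n_0 = (-0.0706, -0.9975)
n_1 = (+0.9989, +0.0460)
n_2 = (+0.0177, +0.9998)
n_3 = (-0.8261, +0.5635)
n_4 = (-0.7824, -0.6227)
  (0,1): δ = 83.31°  ·
  (0,2): δ = 3.04°  ✓
  (0,3): δ = 59.75°  ·
  (0,4): δ = 132.57°  ·
  (1,2): δ = 93.65°  ·
  (1,3): δ = 36.94°  ·
  (1,4): δ = 35.88°  ·
  (2,3): δ = 123.28°  ·
  (2,4): δ = 50.47°  ·
  (3,4): δ = 107.18°  ·
antipodal pairs: 1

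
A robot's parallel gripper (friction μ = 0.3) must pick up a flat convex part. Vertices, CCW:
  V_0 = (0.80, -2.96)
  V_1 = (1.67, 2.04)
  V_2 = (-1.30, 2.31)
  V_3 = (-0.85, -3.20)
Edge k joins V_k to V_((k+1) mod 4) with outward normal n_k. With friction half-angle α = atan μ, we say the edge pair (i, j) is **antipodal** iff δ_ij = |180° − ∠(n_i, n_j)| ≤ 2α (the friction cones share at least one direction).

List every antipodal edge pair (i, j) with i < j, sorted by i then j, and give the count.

α = atan 0.3 = 16.70°;  2α = 33.40°
n_0 = (+0.9852, -0.1714)
n_1 = (+0.0905, +0.9959)
n_2 = (-0.9967, -0.0814)
n_3 = (+0.1439, -0.9896)
  (0,1): δ = 85.32°  ·
  (0,2): δ = 14.54°  ✓
  (0,3): δ = 108.15°  ·
  (1,2): δ = 80.14°  ·
  (1,3): δ = 13.47°  ✓
  (2,3): δ = 86.39°  ·
antipodal pairs: 2

count = 2; pairs: (0,2), (1,3)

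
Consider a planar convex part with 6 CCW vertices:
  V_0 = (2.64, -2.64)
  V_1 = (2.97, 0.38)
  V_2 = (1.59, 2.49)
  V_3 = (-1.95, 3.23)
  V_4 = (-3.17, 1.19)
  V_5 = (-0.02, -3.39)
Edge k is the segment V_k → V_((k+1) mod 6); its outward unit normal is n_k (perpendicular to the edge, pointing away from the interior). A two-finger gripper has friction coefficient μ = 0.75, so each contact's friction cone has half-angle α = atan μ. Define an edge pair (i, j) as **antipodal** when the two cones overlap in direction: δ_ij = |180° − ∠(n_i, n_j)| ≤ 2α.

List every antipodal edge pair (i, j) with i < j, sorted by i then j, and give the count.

α = atan 0.75 = 36.87°;  2α = 73.74°
n_0 = (+0.9941, -0.1086)
n_1 = (+0.8369, +0.5474)
n_2 = (+0.2046, +0.9788)
n_3 = (-0.8582, +0.5133)
n_4 = (-0.8239, -0.5667)
n_5 = (+0.2714, -0.9625)
  (0,1): δ = 140.58°  ·
  (0,2): δ = 95.57°  ·
  (0,3): δ = 24.65°  ✓
  (0,4): δ = 40.76°  ✓
  (0,5): δ = 111.98°  ·
  (1,2): δ = 134.99°  ·
  (1,3): δ = 64.07°  ✓
  (1,4): δ = 1.33°  ✓
  (1,5): δ = 72.56°  ✓
  (2,3): δ = 109.07°  ·
  (2,4): δ = 43.67°  ✓
  (2,5): δ = 27.55°  ✓
  (3,4): δ = 114.60°  ·
  (3,5): δ = 43.37°  ✓
  (4,5): δ = 108.77°  ·
antipodal pairs: 8

count = 8; pairs: (0,3), (0,4), (1,3), (1,4), (1,5), (2,4), (2,5), (3,5)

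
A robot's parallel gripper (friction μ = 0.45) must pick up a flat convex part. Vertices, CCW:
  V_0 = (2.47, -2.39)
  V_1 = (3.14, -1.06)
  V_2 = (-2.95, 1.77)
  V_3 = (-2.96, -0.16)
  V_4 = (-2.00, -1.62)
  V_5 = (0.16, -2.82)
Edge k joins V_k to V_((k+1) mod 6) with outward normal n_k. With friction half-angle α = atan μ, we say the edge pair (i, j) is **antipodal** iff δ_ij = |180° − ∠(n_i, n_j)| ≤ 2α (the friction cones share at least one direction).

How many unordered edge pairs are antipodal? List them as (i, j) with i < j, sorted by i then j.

α = atan 0.45 = 24.23°;  2α = 48.46°
n_0 = (+0.8931, -0.4499)
n_1 = (+0.4214, +0.9069)
n_2 = (-1.0000, +0.0052)
n_3 = (-0.8356, -0.5494)
n_4 = (-0.4856, -0.8742)
n_5 = (+0.1830, -0.9831)
  (0,1): δ = 88.19°  ·
  (0,2): δ = 26.44°  ✓
  (0,3): δ = 60.06°  ·
  (0,4): δ = 87.68°  ·
  (0,5): δ = 127.28°  ·
  (1,2): δ = 65.37°  ·
  (1,3): δ = 31.75°  ✓
  (1,4): δ = 4.13°  ✓
  (1,5): δ = 35.47°  ✓
  (2,3): δ = 146.38°  ·
  (2,4): δ = 118.76°  ·
  (2,5): δ = 79.16°  ·
  (3,4): δ = 152.38°  ·
  (3,5): δ = 112.78°  ·
  (4,5): δ = 140.40°  ·
antipodal pairs: 4

count = 4; pairs: (0,2), (1,3), (1,4), (1,5)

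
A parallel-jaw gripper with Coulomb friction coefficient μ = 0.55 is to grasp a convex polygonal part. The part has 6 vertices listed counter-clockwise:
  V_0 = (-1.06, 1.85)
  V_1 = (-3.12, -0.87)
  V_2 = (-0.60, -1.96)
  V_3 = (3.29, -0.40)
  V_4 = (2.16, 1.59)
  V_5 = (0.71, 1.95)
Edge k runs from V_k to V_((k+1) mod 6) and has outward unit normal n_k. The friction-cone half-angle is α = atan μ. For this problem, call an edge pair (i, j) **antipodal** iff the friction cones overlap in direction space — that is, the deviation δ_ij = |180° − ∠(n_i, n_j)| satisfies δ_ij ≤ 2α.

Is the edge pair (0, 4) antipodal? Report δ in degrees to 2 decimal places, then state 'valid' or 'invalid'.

δ = 113.20°, invalid

α = atan 0.55 = 28.81°;  2α = 57.62°
edge 0: e_0 = (-2.06, -2.72);  n_0 = (-0.7972, +0.6037)
edge 4: e_4 = (-1.45, +0.36);  n_4 = (+0.2410, +0.9705)
∠(n_0, n_4) = 66.80°
δ = |180° − 66.80°| = 113.20°
113.20° > 2α = 57.62°  →  invalid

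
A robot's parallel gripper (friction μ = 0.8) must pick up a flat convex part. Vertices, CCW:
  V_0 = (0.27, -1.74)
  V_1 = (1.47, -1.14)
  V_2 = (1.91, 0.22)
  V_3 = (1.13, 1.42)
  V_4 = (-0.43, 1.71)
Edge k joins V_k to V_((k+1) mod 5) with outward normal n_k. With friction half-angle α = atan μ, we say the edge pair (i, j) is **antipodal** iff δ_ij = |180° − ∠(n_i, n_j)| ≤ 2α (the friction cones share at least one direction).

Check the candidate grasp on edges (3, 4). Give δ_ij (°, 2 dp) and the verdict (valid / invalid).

α = atan 0.8 = 38.66°;  2α = 77.32°
edge 3: e_3 = (-1.56, +0.29);  n_3 = (+0.1828, +0.9832)
edge 4: e_4 = (+0.70, -3.45);  n_4 = (-0.9800, -0.1988)
∠(n_3, n_4) = 112.00°
δ = |180° − 112.00°| = 68.00°
68.00° ≤ 2α = 77.32°  →  valid

δ = 68.00°, valid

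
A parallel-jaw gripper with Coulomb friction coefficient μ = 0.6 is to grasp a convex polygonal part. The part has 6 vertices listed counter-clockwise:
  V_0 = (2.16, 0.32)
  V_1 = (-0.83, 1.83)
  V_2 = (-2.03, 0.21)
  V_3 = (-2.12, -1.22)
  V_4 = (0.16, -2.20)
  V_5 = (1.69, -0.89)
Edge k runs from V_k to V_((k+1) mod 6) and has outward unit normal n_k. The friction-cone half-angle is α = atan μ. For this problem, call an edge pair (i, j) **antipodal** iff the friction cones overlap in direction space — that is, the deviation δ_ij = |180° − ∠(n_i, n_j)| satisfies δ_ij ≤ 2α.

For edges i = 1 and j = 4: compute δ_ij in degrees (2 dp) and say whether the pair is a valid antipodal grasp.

δ = 12.90°, valid

α = atan 0.6 = 30.96°;  2α = 61.93°
edge 1: e_1 = (-1.20, -1.62);  n_1 = (-0.8036, +0.5952)
edge 4: e_4 = (+1.53, +1.31);  n_4 = (+0.6504, -0.7596)
∠(n_1, n_4) = 167.10°
δ = |180° − 167.10°| = 12.90°
12.90° ≤ 2α = 61.93°  →  valid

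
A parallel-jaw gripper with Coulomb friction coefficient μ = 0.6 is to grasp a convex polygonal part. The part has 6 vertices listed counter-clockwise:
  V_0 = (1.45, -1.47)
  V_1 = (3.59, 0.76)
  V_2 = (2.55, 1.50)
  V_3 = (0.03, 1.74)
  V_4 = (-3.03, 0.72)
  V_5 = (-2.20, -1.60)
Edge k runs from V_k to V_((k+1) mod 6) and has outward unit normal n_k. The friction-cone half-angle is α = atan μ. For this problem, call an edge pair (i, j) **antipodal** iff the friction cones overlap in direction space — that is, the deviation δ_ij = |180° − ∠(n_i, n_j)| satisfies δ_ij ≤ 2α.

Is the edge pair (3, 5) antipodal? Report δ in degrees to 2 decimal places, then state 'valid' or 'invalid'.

δ = 16.40°, valid

α = atan 0.6 = 30.96°;  2α = 61.93°
edge 3: e_3 = (-3.06, -1.02);  n_3 = (-0.3162, +0.9487)
edge 5: e_5 = (+3.65, +0.13);  n_5 = (+0.0356, -0.9994)
∠(n_3, n_5) = 163.60°
δ = |180° − 163.60°| = 16.40°
16.40° ≤ 2α = 61.93°  →  valid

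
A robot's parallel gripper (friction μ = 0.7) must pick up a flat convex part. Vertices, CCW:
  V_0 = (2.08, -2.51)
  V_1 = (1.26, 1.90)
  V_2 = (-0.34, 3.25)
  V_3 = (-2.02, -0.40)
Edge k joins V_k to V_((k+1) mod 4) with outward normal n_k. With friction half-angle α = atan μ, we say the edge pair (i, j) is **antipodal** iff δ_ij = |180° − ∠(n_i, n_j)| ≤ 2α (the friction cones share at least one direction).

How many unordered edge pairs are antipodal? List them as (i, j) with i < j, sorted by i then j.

count = 3; pairs: (0,2), (0,3), (1,3)

α = atan 0.7 = 34.99°;  2α = 69.98°
n_0 = (+0.9831, +0.1828)
n_1 = (+0.6449, +0.7643)
n_2 = (-0.9084, +0.4181)
n_3 = (-0.4576, -0.8892)
  (0,1): δ = 140.69°  ·
  (0,2): δ = 35.25°  ✓
  (0,3): δ = 52.23°  ✓
  (1,2): δ = 74.56°  ·
  (1,3): δ = 12.92°  ✓
  (2,3): δ = 92.52°  ·
antipodal pairs: 3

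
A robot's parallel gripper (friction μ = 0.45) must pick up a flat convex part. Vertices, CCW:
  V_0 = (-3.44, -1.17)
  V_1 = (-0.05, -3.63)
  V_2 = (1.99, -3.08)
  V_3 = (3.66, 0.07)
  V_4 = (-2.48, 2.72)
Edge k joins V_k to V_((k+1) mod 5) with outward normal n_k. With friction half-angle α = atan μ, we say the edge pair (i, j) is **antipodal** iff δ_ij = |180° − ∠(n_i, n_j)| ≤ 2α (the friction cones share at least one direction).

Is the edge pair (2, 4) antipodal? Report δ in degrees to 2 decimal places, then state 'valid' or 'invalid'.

δ = 14.07°, valid

α = atan 0.45 = 24.23°;  2α = 48.46°
edge 2: e_2 = (+1.67, +3.15);  n_2 = (+0.8835, -0.4684)
edge 4: e_4 = (-0.96, -3.89);  n_4 = (-0.9709, +0.2396)
∠(n_2, n_4) = 165.93°
δ = |180° − 165.93°| = 14.07°
14.07° ≤ 2α = 48.46°  →  valid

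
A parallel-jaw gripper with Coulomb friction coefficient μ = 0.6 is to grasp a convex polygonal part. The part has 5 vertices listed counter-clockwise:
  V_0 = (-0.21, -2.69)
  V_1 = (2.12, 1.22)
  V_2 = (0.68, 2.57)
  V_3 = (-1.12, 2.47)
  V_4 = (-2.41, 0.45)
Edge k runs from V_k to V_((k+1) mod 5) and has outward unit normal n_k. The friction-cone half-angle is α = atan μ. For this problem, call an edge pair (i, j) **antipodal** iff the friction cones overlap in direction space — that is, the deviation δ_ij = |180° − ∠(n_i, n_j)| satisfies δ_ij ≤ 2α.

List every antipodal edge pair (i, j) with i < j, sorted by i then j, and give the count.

count = 4; pairs: (0,2), (0,3), (1,4), (2,4)

α = atan 0.6 = 30.96°;  2α = 61.93°
n_0 = (+0.8590, -0.5119)
n_1 = (+0.6839, +0.7295)
n_2 = (-0.0555, +0.9985)
n_3 = (-0.8428, +0.5382)
n_4 = (-0.8190, -0.5738)
  (0,1): δ = 102.36°  ·
  (0,2): δ = 56.03°  ✓
  (0,3): δ = 1.77°  ✓
  (0,4): δ = 65.81°  ·
  (1,2): δ = 133.67°  ·
  (1,3): δ = 79.41°  ·
  (1,4): δ = 11.83°  ✓
  (2,3): δ = 125.74°  ·
  (2,4): δ = 58.16°  ✓
  (3,4): δ = 112.42°  ·
antipodal pairs: 4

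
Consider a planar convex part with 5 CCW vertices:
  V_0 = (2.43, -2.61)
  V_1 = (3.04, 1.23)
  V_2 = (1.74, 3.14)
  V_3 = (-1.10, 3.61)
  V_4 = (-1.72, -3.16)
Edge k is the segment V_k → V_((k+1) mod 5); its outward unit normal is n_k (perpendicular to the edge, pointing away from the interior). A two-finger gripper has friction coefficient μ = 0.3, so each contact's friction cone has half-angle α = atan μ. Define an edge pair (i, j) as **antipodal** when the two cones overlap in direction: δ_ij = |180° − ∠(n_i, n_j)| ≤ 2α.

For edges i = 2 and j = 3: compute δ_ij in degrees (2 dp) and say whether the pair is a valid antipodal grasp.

α = atan 0.3 = 16.70°;  2α = 33.40°
edge 2: e_2 = (-2.84, +0.47);  n_2 = (+0.1633, +0.9866)
edge 3: e_3 = (-0.62, -6.77);  n_3 = (-0.9958, +0.0912)
∠(n_2, n_3) = 94.16°
δ = |180° − 94.16°| = 85.84°
85.84° > 2α = 33.40°  →  invalid

δ = 85.84°, invalid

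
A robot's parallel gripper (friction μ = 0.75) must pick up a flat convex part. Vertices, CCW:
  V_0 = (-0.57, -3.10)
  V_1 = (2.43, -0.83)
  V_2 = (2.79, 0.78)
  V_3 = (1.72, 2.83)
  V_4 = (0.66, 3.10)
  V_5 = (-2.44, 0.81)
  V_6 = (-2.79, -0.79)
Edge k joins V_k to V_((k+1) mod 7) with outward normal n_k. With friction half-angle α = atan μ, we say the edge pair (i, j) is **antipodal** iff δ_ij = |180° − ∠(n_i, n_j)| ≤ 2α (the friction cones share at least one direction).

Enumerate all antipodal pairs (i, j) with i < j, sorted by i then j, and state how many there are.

α = atan 0.75 = 36.87°;  2α = 73.74°
n_0 = (+0.6034, -0.7974)
n_1 = (+0.9759, -0.2182)
n_2 = (+0.8865, +0.4627)
n_3 = (+0.2468, +0.9691)
n_4 = (-0.5942, +0.8043)
n_5 = (-0.9769, +0.2137)
n_6 = (-0.7210, -0.6929)
  (0,1): δ = 139.72°  ·
  (0,2): δ = 99.55°  ·
  (0,3): δ = 51.40°  ✓
  (0,4): δ = 0.66°  ✓
  (0,5): δ = 40.55°  ✓
  (0,6): δ = 96.75°  ·
  (1,2): δ = 139.83°  ·
  (1,3): δ = 91.69°  ·
  (1,4): δ = 40.94°  ✓
  (1,5): δ = 0.27°  ✓
  (1,6): δ = 56.47°  ✓
  (2,3): δ = 131.85°  ·
  (2,4): δ = 81.11°  ·
  (2,5): δ = 39.90°  ✓
  (2,6): δ = 16.30°  ✓
  (3,4): δ = 129.26°  ·
  (3,5): δ = 88.05°  ·
  (3,6): δ = 31.85°  ✓
  (4,5): δ = 138.79°  ·
  (4,6): δ = 82.59°  ·
  (5,6): δ = 123.80°  ·
antipodal pairs: 9

count = 9; pairs: (0,3), (0,4), (0,5), (1,4), (1,5), (1,6), (2,5), (2,6), (3,6)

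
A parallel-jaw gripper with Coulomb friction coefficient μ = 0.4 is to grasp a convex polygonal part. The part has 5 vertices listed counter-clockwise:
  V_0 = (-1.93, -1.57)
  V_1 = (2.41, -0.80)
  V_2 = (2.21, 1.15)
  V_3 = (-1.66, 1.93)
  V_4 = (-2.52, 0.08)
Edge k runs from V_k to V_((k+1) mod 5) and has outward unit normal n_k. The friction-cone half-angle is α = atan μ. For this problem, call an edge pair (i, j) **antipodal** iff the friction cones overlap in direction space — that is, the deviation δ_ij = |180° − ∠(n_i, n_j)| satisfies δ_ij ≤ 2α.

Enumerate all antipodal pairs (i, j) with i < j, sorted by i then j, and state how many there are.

α = atan 0.4 = 21.80°;  2α = 43.60°
n_0 = (+0.1747, -0.9846)
n_1 = (+0.9948, +0.1020)
n_2 = (+0.1976, +0.9803)
n_3 = (-0.9068, +0.4215)
n_4 = (-0.9416, -0.3367)
  (0,1): δ = 94.20°  ·
  (0,2): δ = 21.46°  ✓
  (0,3): δ = 55.01°  ·
  (0,4): δ = 99.62°  ·
  (1,2): δ = 107.25°  ·
  (1,3): δ = 30.79°  ✓
  (1,4): δ = 13.82°  ✓
  (2,3): δ = 103.54°  ·
  (2,4): δ = 58.93°  ·
  (3,4): δ = 135.39°  ·
antipodal pairs: 3

count = 3; pairs: (0,2), (1,3), (1,4)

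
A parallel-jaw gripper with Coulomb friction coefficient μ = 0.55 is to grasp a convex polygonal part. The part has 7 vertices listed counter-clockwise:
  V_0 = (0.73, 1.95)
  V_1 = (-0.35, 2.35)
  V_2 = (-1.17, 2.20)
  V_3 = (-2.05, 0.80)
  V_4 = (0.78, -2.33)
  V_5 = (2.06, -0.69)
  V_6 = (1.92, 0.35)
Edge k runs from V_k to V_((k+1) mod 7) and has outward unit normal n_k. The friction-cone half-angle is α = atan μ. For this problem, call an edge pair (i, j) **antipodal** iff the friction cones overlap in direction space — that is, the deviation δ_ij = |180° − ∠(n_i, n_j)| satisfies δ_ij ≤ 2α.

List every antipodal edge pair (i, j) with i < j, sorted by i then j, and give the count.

count = 6; pairs: (0,3), (1,4), (2,4), (2,5), (3,5), (3,6)

α = atan 0.55 = 28.81°;  2α = 57.62°
n_0 = (+0.3473, +0.9377)
n_1 = (-0.1799, +0.9837)
n_2 = (-0.8466, +0.5322)
n_3 = (-0.7418, -0.6707)
n_4 = (+0.7883, -0.6153)
n_5 = (+0.9911, +0.1334)
n_6 = (+0.8024, +0.5968)
  (0,1): δ = 149.31°  ·
  (0,2): δ = 101.83°  ·
  (0,3): δ = 27.56°  ✓
  (0,4): δ = 72.35°  ·
  (0,5): δ = 117.99°  ·
  (0,6): δ = 146.96°  ·
  (1,2): δ = 132.52°  ·
  (1,3): δ = 58.25°  ·
  (1,4): δ = 41.66°  ✓
  (1,5): δ = 87.30°  ·
  (1,6): δ = 116.27°  ·
  (2,3): δ = 105.73°  ·
  (2,4): δ = 5.82°  ✓
  (2,5): δ = 39.82°  ✓
  (2,6): δ = 68.79°  ·
  (3,4): δ = 80.09°  ·
  (3,5): δ = 34.45°  ✓
  (3,6): δ = 5.48°  ✓
  (4,5): δ = 134.36°  ·
  (4,6): δ = 105.39°  ·
  (5,6): δ = 151.03°  ·
antipodal pairs: 6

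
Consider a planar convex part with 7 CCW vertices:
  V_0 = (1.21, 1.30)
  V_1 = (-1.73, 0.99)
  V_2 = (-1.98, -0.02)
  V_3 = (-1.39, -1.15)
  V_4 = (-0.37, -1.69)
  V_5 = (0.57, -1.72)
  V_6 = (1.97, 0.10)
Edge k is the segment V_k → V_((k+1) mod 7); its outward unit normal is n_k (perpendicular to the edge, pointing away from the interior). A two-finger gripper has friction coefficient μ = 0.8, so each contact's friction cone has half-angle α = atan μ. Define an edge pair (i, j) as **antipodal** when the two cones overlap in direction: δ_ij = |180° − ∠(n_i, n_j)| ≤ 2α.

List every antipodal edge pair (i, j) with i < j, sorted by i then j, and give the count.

α = atan 0.8 = 38.66°;  2α = 77.32°
n_0 = (-0.1049, +0.9945)
n_1 = (-0.9707, +0.2403)
n_2 = (-0.8864, -0.4628)
n_3 = (-0.4679, -0.8838)
n_4 = (-0.0319, -0.9995)
n_5 = (+0.7926, -0.6097)
n_6 = (+0.8448, +0.5351)
  (0,1): δ = 109.92°  ·
  (0,2): δ = 68.45°  ✓
  (0,3): δ = 33.92°  ✓
  (0,4): δ = 7.85°  ✓
  (0,5): δ = 46.41°  ✓
  (0,6): δ = 116.33°  ·
  (1,2): δ = 138.53°  ·
  (1,3): δ = 103.99°  ·
  (1,4): δ = 77.93°  ·
  (1,5): δ = 23.67°  ✓
  (1,6): δ = 46.25°  ✓
  (2,3): δ = 145.47°  ·
  (2,4): δ = 119.40°  ·
  (2,5): δ = 65.14°  ✓
  (2,6): δ = 4.78°  ✓
  (3,4): δ = 153.93°  ·
  (3,5): δ = 99.67°  ·
  (3,6): δ = 29.76°  ✓
  (4,5): δ = 125.74°  ·
  (4,6): δ = 55.82°  ✓
  (5,6): δ = 110.08°  ·
antipodal pairs: 10

count = 10; pairs: (0,2), (0,3), (0,4), (0,5), (1,5), (1,6), (2,5), (2,6), (3,6), (4,6)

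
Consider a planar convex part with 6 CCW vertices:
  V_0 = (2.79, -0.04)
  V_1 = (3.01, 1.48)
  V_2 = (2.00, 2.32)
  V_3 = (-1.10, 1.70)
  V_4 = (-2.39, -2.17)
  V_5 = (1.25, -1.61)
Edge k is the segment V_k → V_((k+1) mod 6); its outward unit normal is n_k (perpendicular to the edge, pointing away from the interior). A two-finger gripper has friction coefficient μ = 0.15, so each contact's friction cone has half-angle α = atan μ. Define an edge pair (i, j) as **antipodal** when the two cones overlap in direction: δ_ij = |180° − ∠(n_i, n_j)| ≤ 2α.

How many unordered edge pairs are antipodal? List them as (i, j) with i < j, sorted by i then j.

count = 2; pairs: (0,3), (2,4)

α = atan 0.15 = 8.53°;  2α = 17.06°
n_0 = (+0.9897, -0.1432)
n_1 = (+0.6394, +0.7688)
n_2 = (-0.1961, +0.9806)
n_3 = (-0.9487, +0.3162)
n_4 = (+0.1521, -0.9884)
n_5 = (+0.7139, -0.7003)
  (0,1): δ = 121.51°  ·
  (0,2): δ = 70.45°  ·
  (0,3): δ = 10.20°  ✓
  (0,4): δ = 106.98°  ·
  (0,5): δ = 143.79°  ·
  (1,2): δ = 128.94°  ·
  (1,3): δ = 68.69°  ·
  (1,4): δ = 48.50°  ·
  (1,5): δ = 85.30°  ·
  (2,3): δ = 119.74°  ·
  (2,4): δ = 2.56°  ✓
  (2,5): δ = 34.24°  ·
  (3,4): δ = 62.82°  ·
  (3,5): δ = 26.01°  ·
  (4,5): δ = 143.19°  ·
antipodal pairs: 2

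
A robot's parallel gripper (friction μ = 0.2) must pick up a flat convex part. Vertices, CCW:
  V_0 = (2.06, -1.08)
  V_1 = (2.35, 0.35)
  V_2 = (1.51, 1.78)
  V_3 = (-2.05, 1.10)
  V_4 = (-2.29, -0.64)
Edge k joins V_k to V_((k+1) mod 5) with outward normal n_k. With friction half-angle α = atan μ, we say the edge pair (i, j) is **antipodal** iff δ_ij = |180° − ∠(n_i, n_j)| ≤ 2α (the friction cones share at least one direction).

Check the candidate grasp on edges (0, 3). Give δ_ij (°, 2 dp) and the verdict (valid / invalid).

α = atan 0.2 = 11.31°;  2α = 22.62°
edge 0: e_0 = (+0.29, +1.43);  n_0 = (+0.9800, -0.1988)
edge 3: e_3 = (-0.24, -1.74);  n_3 = (-0.9906, +0.1366)
∠(n_0, n_3) = 176.39°
δ = |180° − 176.39°| = 3.61°
3.61° ≤ 2α = 22.62°  →  valid

δ = 3.61°, valid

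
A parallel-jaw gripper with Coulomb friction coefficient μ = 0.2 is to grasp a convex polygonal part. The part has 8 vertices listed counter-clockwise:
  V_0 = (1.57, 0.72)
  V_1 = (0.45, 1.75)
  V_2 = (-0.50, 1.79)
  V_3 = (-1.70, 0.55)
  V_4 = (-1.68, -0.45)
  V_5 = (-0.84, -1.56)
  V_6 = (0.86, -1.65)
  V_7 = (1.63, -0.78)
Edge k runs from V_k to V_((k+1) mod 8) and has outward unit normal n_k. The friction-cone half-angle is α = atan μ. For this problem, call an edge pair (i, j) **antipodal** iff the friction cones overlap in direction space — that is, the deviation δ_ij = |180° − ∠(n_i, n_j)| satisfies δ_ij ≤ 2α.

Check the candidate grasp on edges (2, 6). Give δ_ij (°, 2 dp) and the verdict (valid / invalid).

α = atan 0.2 = 11.31°;  2α = 22.62°
edge 2: e_2 = (-1.20, -1.24);  n_2 = (-0.7186, +0.6954)
edge 6: e_6 = (+0.77, +0.87);  n_6 = (+0.7488, -0.6628)
∠(n_2, n_6) = 177.45°
δ = |180° − 177.45°| = 2.55°
2.55° ≤ 2α = 22.62°  →  valid

δ = 2.55°, valid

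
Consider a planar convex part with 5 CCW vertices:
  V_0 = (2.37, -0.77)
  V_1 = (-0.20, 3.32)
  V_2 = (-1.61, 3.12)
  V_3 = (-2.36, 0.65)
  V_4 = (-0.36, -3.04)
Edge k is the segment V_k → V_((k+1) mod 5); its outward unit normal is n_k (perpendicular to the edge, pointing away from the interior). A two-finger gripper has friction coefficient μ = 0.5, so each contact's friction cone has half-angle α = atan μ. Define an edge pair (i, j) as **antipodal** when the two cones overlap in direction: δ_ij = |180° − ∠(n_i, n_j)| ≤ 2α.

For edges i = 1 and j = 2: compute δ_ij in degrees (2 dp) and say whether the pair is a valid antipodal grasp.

δ = 114.96°, invalid

α = atan 0.5 = 26.57°;  2α = 53.13°
edge 1: e_1 = (-1.41, -0.20);  n_1 = (-0.1404, +0.9901)
edge 2: e_2 = (-0.75, -2.47);  n_2 = (-0.9569, +0.2905)
∠(n_1, n_2) = 65.04°
δ = |180° − 65.04°| = 114.96°
114.96° > 2α = 53.13°  →  invalid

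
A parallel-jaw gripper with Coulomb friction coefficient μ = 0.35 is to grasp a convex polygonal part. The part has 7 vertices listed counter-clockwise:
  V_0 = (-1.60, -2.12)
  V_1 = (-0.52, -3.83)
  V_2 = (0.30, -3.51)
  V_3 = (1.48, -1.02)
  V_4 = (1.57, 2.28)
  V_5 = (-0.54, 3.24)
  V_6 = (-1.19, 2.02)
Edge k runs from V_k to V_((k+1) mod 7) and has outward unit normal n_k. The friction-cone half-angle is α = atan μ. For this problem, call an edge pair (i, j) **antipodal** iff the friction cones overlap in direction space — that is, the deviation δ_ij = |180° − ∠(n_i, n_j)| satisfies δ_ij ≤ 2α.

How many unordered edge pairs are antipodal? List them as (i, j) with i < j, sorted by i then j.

α = atan 0.35 = 19.29°;  2α = 38.58°
n_0 = (-0.8455, -0.5340)
n_1 = (+0.3635, -0.9316)
n_2 = (+0.9037, -0.4282)
n_3 = (+0.9996, -0.0273)
n_4 = (+0.4141, +0.9102)
n_5 = (-0.8826, +0.4702)
n_6 = (-0.9951, +0.0986)
  (0,1): δ = 100.96°  ·
  (0,2): δ = 57.63°  ·
  (0,3): δ = 33.84°  ✓
  (0,4): δ = 33.26°  ✓
  (0,5): δ = 119.68°  ·
  (0,6): δ = 142.07°  ·
  (1,2): δ = 136.67°  ·
  (1,3): δ = 112.88°  ·
  (1,4): δ = 45.78°  ·
  (1,5): δ = 40.63°  ·
  (1,6): δ = 63.03°  ·
  (2,3): δ = 156.21°  ·
  (2,4): δ = 89.11°  ·
  (2,5): δ = 2.69°  ✓
  (2,6): δ = 19.70°  ✓
  (3,4): δ = 112.90°  ·
  (3,5): δ = 26.49°  ✓
  (3,6): δ = 4.09°  ✓
  (4,5): δ = 93.58°  ·
  (4,6): δ = 71.19°  ·
  (5,6): δ = 157.61°  ·
antipodal pairs: 6

count = 6; pairs: (0,3), (0,4), (2,5), (2,6), (3,5), (3,6)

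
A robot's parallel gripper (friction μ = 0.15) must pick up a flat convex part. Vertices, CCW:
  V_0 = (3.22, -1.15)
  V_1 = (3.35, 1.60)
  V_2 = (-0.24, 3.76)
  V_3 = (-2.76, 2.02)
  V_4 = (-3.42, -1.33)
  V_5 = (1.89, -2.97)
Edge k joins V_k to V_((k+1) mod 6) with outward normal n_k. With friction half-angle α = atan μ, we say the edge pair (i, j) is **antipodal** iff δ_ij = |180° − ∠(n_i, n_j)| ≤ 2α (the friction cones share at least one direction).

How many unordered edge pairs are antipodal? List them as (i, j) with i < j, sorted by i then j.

count = 2; pairs: (0,3), (1,4)

α = atan 0.15 = 8.53°;  2α = 17.06°
n_0 = (+0.9989, -0.0472)
n_1 = (+0.5155, +0.8569)
n_2 = (-0.5682, +0.8229)
n_3 = (-0.9811, +0.1933)
n_4 = (-0.2951, -0.9555)
n_5 = (+0.8074, -0.5900)
  (0,1): δ = 118.33°  ·
  (0,2): δ = 52.67°  ·
  (0,3): δ = 8.44°  ✓
  (0,4): δ = 75.54°  ·
  (0,5): δ = 146.55°  ·
  (1,2): δ = 114.34°  ·
  (1,3): δ = 70.11°  ·
  (1,4): δ = 13.87°  ✓
  (1,5): δ = 84.88°  ·
  (2,3): δ = 135.77°  ·
  (2,4): δ = 51.79°  ·
  (2,5): δ = 19.22°  ·
  (3,4): δ = 96.02°  ·
  (3,5): δ = 25.01°  ·
  (4,5): δ = 108.99°  ·
antipodal pairs: 2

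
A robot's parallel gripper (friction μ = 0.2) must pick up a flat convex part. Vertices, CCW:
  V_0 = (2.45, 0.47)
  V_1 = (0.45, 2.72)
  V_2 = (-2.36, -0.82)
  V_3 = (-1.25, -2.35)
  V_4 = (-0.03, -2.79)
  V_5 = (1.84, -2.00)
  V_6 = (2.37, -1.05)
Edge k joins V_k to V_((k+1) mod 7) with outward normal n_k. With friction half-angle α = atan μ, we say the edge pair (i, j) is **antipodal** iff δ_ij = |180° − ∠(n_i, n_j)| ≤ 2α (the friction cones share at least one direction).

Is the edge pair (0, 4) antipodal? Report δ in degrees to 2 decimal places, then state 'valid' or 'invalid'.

δ = 71.27°, invalid

α = atan 0.2 = 11.31°;  2α = 22.62°
edge 0: e_0 = (-2.00, +2.25);  n_0 = (+0.7474, +0.6644)
edge 4: e_4 = (+1.87, +0.79);  n_4 = (+0.3892, -0.9212)
∠(n_0, n_4) = 108.73°
δ = |180° − 108.73°| = 71.27°
71.27° > 2α = 22.62°  →  invalid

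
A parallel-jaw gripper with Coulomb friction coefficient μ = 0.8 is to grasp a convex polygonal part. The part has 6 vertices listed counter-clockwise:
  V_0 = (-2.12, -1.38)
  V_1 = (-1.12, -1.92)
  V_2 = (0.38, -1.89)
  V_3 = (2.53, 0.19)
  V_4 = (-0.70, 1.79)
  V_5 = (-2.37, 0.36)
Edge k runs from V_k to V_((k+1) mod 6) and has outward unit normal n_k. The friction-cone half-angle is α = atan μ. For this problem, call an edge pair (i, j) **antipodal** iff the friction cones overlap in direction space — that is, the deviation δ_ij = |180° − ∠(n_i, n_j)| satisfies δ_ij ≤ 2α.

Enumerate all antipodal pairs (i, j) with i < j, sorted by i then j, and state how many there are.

count = 8; pairs: (0,3), (0,4), (1,3), (1,4), (2,3), (2,4), (2,5), (3,5)

α = atan 0.8 = 38.66°;  2α = 77.32°
n_0 = (-0.4751, -0.8799)
n_1 = (+0.0200, -0.9998)
n_2 = (+0.6953, -0.7187)
n_3 = (+0.4439, +0.8961)
n_4 = (-0.6504, +0.7596)
n_5 = (-0.9898, -0.1422)
  (0,1): δ = 150.49°  ·
  (0,2): δ = 107.58°  ·
  (0,3): δ = 2.02°  ✓
  (0,4): δ = 68.94°  ✓
  (0,5): δ = 126.55°  ·
  (1,2): δ = 137.09°  ·
  (1,3): δ = 27.50°  ✓
  (1,4): δ = 39.43°  ✓
  (1,5): δ = 97.03°  ·
  (2,3): δ = 70.40°  ✓
  (2,4): δ = 3.48°  ✓
  (2,5): δ = 54.12°  ✓
  (3,4): δ = 113.08°  ·
  (3,5): δ = 55.47°  ✓
  (4,5): δ = 122.40°  ·
antipodal pairs: 8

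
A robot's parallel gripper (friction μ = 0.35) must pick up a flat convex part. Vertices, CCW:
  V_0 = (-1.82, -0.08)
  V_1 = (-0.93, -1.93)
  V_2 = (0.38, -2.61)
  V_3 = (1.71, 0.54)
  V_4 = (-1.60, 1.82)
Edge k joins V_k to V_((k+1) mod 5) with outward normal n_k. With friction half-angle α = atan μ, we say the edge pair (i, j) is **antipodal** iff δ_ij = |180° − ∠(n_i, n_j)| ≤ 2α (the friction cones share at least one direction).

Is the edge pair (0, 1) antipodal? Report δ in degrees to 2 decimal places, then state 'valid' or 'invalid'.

δ = 143.12°, invalid

α = atan 0.35 = 19.29°;  2α = 38.58°
edge 0: e_0 = (+0.89, -1.85);  n_0 = (-0.9011, -0.4335)
edge 1: e_1 = (+1.31, -0.68);  n_1 = (-0.4607, -0.8875)
∠(n_0, n_1) = 36.88°
δ = |180° − 36.88°| = 143.12°
143.12° > 2α = 38.58°  →  invalid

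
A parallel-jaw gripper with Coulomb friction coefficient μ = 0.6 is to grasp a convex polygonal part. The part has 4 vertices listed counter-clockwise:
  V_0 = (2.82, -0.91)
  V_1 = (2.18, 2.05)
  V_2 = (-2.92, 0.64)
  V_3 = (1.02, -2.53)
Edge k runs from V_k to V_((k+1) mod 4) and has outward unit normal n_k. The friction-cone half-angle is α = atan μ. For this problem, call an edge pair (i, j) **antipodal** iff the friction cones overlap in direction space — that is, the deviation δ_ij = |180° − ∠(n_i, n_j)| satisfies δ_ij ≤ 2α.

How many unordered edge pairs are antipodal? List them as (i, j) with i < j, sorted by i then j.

α = atan 0.6 = 30.96°;  2α = 61.93°
n_0 = (+0.9774, +0.2113)
n_1 = (-0.2665, +0.9638)
n_2 = (-0.6269, -0.7791)
n_3 = (+0.6690, -0.7433)
  (0,1): δ = 86.75°  ·
  (0,2): δ = 38.98°  ✓
  (0,3): δ = 119.79°  ·
  (1,2): δ = 54.27°  ✓
  (1,3): δ = 26.53°  ✓
  (2,3): δ = 99.19°  ·
antipodal pairs: 3

count = 3; pairs: (0,2), (1,2), (1,3)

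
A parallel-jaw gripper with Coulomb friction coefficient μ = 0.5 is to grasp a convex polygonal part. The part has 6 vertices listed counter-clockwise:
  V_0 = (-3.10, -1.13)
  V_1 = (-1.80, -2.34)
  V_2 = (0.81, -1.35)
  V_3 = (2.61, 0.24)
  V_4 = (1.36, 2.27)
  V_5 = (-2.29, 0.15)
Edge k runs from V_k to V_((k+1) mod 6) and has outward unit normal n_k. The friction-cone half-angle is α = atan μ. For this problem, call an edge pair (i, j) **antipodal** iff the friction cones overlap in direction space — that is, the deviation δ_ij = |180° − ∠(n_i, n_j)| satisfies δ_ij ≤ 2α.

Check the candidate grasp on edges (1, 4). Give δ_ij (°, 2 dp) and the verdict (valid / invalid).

α = atan 0.5 = 26.57°;  2α = 53.13°
edge 1: e_1 = (+2.61, +0.99);  n_1 = (+0.3547, -0.9350)
edge 4: e_4 = (-3.65, -2.12);  n_4 = (-0.5022, +0.8647)
∠(n_1, n_4) = 170.62°
δ = |180° − 170.62°| = 9.38°
9.38° ≤ 2α = 53.13°  →  valid

δ = 9.38°, valid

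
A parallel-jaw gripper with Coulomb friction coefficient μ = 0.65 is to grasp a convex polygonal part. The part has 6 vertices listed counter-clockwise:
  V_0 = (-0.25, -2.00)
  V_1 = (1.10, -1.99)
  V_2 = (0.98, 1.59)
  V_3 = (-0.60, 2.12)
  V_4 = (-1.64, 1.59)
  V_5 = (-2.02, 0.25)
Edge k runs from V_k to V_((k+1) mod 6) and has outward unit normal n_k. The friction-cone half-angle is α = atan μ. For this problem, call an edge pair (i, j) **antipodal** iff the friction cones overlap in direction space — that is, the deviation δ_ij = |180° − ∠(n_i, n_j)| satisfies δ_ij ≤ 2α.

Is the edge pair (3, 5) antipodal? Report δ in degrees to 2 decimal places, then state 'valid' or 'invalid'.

δ = 78.81°, invalid

α = atan 0.65 = 33.02°;  2α = 66.05°
edge 3: e_3 = (-1.04, -0.53);  n_3 = (-0.4541, +0.8910)
edge 5: e_5 = (+1.77, -2.25);  n_5 = (-0.7860, -0.6183)
∠(n_3, n_5) = 101.19°
δ = |180° − 101.19°| = 78.81°
78.81° > 2α = 66.05°  →  invalid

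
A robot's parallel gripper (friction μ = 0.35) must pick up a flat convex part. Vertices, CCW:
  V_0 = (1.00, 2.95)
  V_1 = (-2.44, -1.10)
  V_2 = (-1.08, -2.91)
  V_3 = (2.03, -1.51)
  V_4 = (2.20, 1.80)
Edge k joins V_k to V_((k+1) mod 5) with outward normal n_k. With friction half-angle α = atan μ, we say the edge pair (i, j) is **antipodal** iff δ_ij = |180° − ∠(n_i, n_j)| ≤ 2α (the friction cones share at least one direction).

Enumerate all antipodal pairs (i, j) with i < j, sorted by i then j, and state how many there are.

α = atan 0.35 = 19.29°;  2α = 38.58°
n_0 = (-0.7622, +0.6474)
n_1 = (-0.7995, -0.6007)
n_2 = (+0.4105, -0.9119)
n_3 = (+0.9987, -0.0513)
n_4 = (+0.6919, +0.7220)
  (0,1): δ = 102.74°  ·
  (0,2): δ = 25.42°  ✓
  (0,3): δ = 37.40°  ✓
  (0,4): δ = 86.56°  ·
  (1,2): δ = 102.69°  ·
  (1,3): δ = 39.86°  ·
  (1,4): δ = 9.30°  ✓
  (2,3): δ = 117.18°  ·
  (2,4): δ = 68.02°  ·
  (3,4): δ = 130.84°  ·
antipodal pairs: 3

count = 3; pairs: (0,2), (0,3), (1,4)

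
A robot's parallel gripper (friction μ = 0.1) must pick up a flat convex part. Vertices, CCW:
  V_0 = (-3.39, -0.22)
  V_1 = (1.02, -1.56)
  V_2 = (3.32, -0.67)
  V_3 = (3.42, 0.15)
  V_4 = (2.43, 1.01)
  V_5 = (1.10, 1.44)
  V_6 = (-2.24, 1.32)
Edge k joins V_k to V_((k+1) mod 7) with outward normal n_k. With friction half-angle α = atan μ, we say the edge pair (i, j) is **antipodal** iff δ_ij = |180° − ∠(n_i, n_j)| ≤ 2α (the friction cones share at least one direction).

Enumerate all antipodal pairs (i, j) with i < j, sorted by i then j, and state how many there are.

α = atan 0.1 = 5.71°;  2α = 11.42°
n_0 = (-0.2907, -0.9568)
n_1 = (+0.3609, -0.9326)
n_2 = (+0.9926, -0.1211)
n_3 = (+0.6558, +0.7549)
n_4 = (+0.3076, +0.9515)
n_5 = (-0.0359, +0.9994)
n_6 = (-0.8012, +0.5983)
  (0,1): δ = 141.94°  ·
  (0,2): δ = 80.05°  ·
  (0,3): δ = 24.08°  ·
  (0,4): δ = 1.01°  ✓
  (0,5): δ = 18.96°  ·
  (0,6): δ = 70.15°  ·
  (1,2): δ = 118.11°  ·
  (1,3): δ = 62.13°  ·
  (1,4): δ = 39.07°  ·
  (1,5): δ = 19.10°  ·
  (1,6): δ = 32.10°  ·
  (2,3): δ = 124.03°  ·
  (2,4): δ = 100.96°  ·
  (2,5): δ = 80.99°  ·
  (2,6): δ = 29.80°  ·
  (3,4): δ = 156.94°  ·
  (3,5): δ = 136.96°  ·
  (3,6): δ = 85.77°  ·
  (4,5): δ = 160.03°  ·
  (4,6): δ = 108.83°  ·
  (5,6): δ = 128.81°  ·
antipodal pairs: 1

count = 1; pairs: (0,4)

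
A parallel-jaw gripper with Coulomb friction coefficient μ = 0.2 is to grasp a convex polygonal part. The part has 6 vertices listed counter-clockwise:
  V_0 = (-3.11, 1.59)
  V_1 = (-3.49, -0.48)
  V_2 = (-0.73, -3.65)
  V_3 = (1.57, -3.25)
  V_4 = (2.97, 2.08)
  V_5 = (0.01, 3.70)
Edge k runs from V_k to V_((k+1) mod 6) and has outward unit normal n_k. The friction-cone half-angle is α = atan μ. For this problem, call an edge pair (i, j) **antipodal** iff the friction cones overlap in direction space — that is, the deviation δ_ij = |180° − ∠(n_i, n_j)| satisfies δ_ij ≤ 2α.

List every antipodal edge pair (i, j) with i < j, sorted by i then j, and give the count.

α = atan 0.2 = 11.31°;  2α = 22.62°
n_0 = (-0.9836, +0.1806)
n_1 = (-0.7542, -0.6566)
n_2 = (+0.1713, -0.9852)
n_3 = (+0.9672, -0.2540)
n_4 = (+0.4801, +0.8772)
n_5 = (-0.5602, +0.8284)
  (0,1): δ = 128.55°  ·
  (0,2): δ = 69.73°  ·
  (0,3): δ = 4.31°  ✓
  (0,4): δ = 71.71°  ·
  (0,5): δ = 134.47°  ·
  (1,2): δ = 121.18°  ·
  (1,3): δ = 55.76°  ·
  (1,4): δ = 20.26°  ✓
  (1,5): δ = 83.02°  ·
  (2,3): δ = 114.58°  ·
  (2,4): δ = 38.56°  ·
  (2,5): δ = 24.20°  ·
  (3,4): δ = 103.97°  ·
  (3,5): δ = 41.21°  ·
  (4,5): δ = 117.24°  ·
antipodal pairs: 2

count = 2; pairs: (0,3), (1,4)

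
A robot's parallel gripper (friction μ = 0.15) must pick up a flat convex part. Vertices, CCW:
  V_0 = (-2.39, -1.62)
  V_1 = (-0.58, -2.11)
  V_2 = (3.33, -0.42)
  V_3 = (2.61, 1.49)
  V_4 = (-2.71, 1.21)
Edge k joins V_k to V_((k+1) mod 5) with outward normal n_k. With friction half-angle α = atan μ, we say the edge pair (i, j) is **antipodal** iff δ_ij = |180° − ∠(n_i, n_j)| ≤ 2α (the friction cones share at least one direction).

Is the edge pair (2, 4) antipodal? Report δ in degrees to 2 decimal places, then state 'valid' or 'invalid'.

δ = 14.20°, valid

α = atan 0.15 = 8.53°;  2α = 17.06°
edge 2: e_2 = (-0.72, +1.91);  n_2 = (+0.9357, +0.3527)
edge 4: e_4 = (+0.32, -2.83);  n_4 = (-0.9937, -0.1124)
∠(n_2, n_4) = 165.80°
δ = |180° − 165.80°| = 14.20°
14.20° ≤ 2α = 17.06°  →  valid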